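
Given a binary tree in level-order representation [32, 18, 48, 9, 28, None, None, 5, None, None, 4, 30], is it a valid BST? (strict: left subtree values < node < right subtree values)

Level-order array: [32, 18, 48, 9, 28, None, None, 5, None, None, 4, 30]
Validate using subtree bounds (lo, hi): at each node, require lo < value < hi,
then recurse left with hi=value and right with lo=value.
Preorder trace (stopping at first violation):
  at node 32 with bounds (-inf, +inf): OK
  at node 18 with bounds (-inf, 32): OK
  at node 9 with bounds (-inf, 18): OK
  at node 5 with bounds (-inf, 9): OK
  at node 30 with bounds (-inf, 5): VIOLATION
Node 30 violates its bound: not (-inf < 30 < 5).
Result: Not a valid BST


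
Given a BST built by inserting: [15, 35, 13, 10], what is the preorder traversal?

Tree insertion order: [15, 35, 13, 10]
Tree (level-order array): [15, 13, 35, 10]
Preorder traversal: [15, 13, 10, 35]


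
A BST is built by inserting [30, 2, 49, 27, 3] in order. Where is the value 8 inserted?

Starting tree (level order): [30, 2, 49, None, 27, None, None, 3]
Insertion path: 30 -> 2 -> 27 -> 3
Result: insert 8 as right child of 3
Final tree (level order): [30, 2, 49, None, 27, None, None, 3, None, None, 8]


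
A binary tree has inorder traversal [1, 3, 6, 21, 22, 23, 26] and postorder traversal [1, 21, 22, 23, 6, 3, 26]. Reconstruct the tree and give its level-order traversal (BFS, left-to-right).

Inorder:   [1, 3, 6, 21, 22, 23, 26]
Postorder: [1, 21, 22, 23, 6, 3, 26]
Algorithm: postorder visits root last, so walk postorder right-to-left;
each value is the root of the current inorder slice — split it at that
value, recurse on the right subtree first, then the left.
Recursive splits:
  root=26; inorder splits into left=[1, 3, 6, 21, 22, 23], right=[]
  root=3; inorder splits into left=[1], right=[6, 21, 22, 23]
  root=6; inorder splits into left=[], right=[21, 22, 23]
  root=23; inorder splits into left=[21, 22], right=[]
  root=22; inorder splits into left=[21], right=[]
  root=21; inorder splits into left=[], right=[]
  root=1; inorder splits into left=[], right=[]
Reconstructed level-order: [26, 3, 1, 6, 23, 22, 21]


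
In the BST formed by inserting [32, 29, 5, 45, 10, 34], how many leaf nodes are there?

Tree built from: [32, 29, 5, 45, 10, 34]
Tree (level-order array): [32, 29, 45, 5, None, 34, None, None, 10]
Rule: A leaf has 0 children.
Per-node child counts:
  node 32: 2 child(ren)
  node 29: 1 child(ren)
  node 5: 1 child(ren)
  node 10: 0 child(ren)
  node 45: 1 child(ren)
  node 34: 0 child(ren)
Matching nodes: [10, 34]
Count of leaf nodes: 2


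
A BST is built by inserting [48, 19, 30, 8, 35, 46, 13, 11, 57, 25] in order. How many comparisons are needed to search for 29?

Search path for 29: 48 -> 19 -> 30 -> 25
Found: False
Comparisons: 4


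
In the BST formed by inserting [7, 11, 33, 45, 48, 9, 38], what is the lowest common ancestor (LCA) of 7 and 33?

Tree insertion order: [7, 11, 33, 45, 48, 9, 38]
Tree (level-order array): [7, None, 11, 9, 33, None, None, None, 45, 38, 48]
In a BST, the LCA of p=7, q=33 is the first node v on the
root-to-leaf path with p <= v <= q (go left if both < v, right if both > v).
Walk from root:
  at 7: 7 <= 7 <= 33, this is the LCA
LCA = 7


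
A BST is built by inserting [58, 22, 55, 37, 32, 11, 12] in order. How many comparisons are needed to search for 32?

Search path for 32: 58 -> 22 -> 55 -> 37 -> 32
Found: True
Comparisons: 5


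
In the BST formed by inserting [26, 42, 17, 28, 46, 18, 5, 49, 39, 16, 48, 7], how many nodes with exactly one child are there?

Tree built from: [26, 42, 17, 28, 46, 18, 5, 49, 39, 16, 48, 7]
Tree (level-order array): [26, 17, 42, 5, 18, 28, 46, None, 16, None, None, None, 39, None, 49, 7, None, None, None, 48]
Rule: These are nodes with exactly 1 non-null child.
Per-node child counts:
  node 26: 2 child(ren)
  node 17: 2 child(ren)
  node 5: 1 child(ren)
  node 16: 1 child(ren)
  node 7: 0 child(ren)
  node 18: 0 child(ren)
  node 42: 2 child(ren)
  node 28: 1 child(ren)
  node 39: 0 child(ren)
  node 46: 1 child(ren)
  node 49: 1 child(ren)
  node 48: 0 child(ren)
Matching nodes: [5, 16, 28, 46, 49]
Count of nodes with exactly one child: 5


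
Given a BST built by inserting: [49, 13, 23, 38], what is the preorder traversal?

Tree insertion order: [49, 13, 23, 38]
Tree (level-order array): [49, 13, None, None, 23, None, 38]
Preorder traversal: [49, 13, 23, 38]


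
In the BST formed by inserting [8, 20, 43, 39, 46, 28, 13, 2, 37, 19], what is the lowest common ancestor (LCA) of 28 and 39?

Tree insertion order: [8, 20, 43, 39, 46, 28, 13, 2, 37, 19]
Tree (level-order array): [8, 2, 20, None, None, 13, 43, None, 19, 39, 46, None, None, 28, None, None, None, None, 37]
In a BST, the LCA of p=28, q=39 is the first node v on the
root-to-leaf path with p <= v <= q (go left if both < v, right if both > v).
Walk from root:
  at 8: both 28 and 39 > 8, go right
  at 20: both 28 and 39 > 20, go right
  at 43: both 28 and 39 < 43, go left
  at 39: 28 <= 39 <= 39, this is the LCA
LCA = 39


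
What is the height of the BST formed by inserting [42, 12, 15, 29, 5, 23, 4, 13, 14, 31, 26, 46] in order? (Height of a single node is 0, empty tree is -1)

Insertion order: [42, 12, 15, 29, 5, 23, 4, 13, 14, 31, 26, 46]
Tree (level-order array): [42, 12, 46, 5, 15, None, None, 4, None, 13, 29, None, None, None, 14, 23, 31, None, None, None, 26]
Compute height bottom-up (empty subtree = -1):
  height(4) = 1 + max(-1, -1) = 0
  height(5) = 1 + max(0, -1) = 1
  height(14) = 1 + max(-1, -1) = 0
  height(13) = 1 + max(-1, 0) = 1
  height(26) = 1 + max(-1, -1) = 0
  height(23) = 1 + max(-1, 0) = 1
  height(31) = 1 + max(-1, -1) = 0
  height(29) = 1 + max(1, 0) = 2
  height(15) = 1 + max(1, 2) = 3
  height(12) = 1 + max(1, 3) = 4
  height(46) = 1 + max(-1, -1) = 0
  height(42) = 1 + max(4, 0) = 5
Height = 5


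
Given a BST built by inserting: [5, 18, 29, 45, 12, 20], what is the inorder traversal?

Tree insertion order: [5, 18, 29, 45, 12, 20]
Tree (level-order array): [5, None, 18, 12, 29, None, None, 20, 45]
Inorder traversal: [5, 12, 18, 20, 29, 45]


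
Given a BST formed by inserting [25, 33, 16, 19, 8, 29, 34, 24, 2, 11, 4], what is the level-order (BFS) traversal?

Tree insertion order: [25, 33, 16, 19, 8, 29, 34, 24, 2, 11, 4]
Tree (level-order array): [25, 16, 33, 8, 19, 29, 34, 2, 11, None, 24, None, None, None, None, None, 4]
BFS from the root, enqueuing left then right child of each popped node:
  queue [25] -> pop 25, enqueue [16, 33], visited so far: [25]
  queue [16, 33] -> pop 16, enqueue [8, 19], visited so far: [25, 16]
  queue [33, 8, 19] -> pop 33, enqueue [29, 34], visited so far: [25, 16, 33]
  queue [8, 19, 29, 34] -> pop 8, enqueue [2, 11], visited so far: [25, 16, 33, 8]
  queue [19, 29, 34, 2, 11] -> pop 19, enqueue [24], visited so far: [25, 16, 33, 8, 19]
  queue [29, 34, 2, 11, 24] -> pop 29, enqueue [none], visited so far: [25, 16, 33, 8, 19, 29]
  queue [34, 2, 11, 24] -> pop 34, enqueue [none], visited so far: [25, 16, 33, 8, 19, 29, 34]
  queue [2, 11, 24] -> pop 2, enqueue [4], visited so far: [25, 16, 33, 8, 19, 29, 34, 2]
  queue [11, 24, 4] -> pop 11, enqueue [none], visited so far: [25, 16, 33, 8, 19, 29, 34, 2, 11]
  queue [24, 4] -> pop 24, enqueue [none], visited so far: [25, 16, 33, 8, 19, 29, 34, 2, 11, 24]
  queue [4] -> pop 4, enqueue [none], visited so far: [25, 16, 33, 8, 19, 29, 34, 2, 11, 24, 4]
Result: [25, 16, 33, 8, 19, 29, 34, 2, 11, 24, 4]


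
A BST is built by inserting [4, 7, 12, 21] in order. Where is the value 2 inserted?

Starting tree (level order): [4, None, 7, None, 12, None, 21]
Insertion path: 4
Result: insert 2 as left child of 4
Final tree (level order): [4, 2, 7, None, None, None, 12, None, 21]


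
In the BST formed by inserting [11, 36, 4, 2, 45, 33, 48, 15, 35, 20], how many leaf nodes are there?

Tree built from: [11, 36, 4, 2, 45, 33, 48, 15, 35, 20]
Tree (level-order array): [11, 4, 36, 2, None, 33, 45, None, None, 15, 35, None, 48, None, 20]
Rule: A leaf has 0 children.
Per-node child counts:
  node 11: 2 child(ren)
  node 4: 1 child(ren)
  node 2: 0 child(ren)
  node 36: 2 child(ren)
  node 33: 2 child(ren)
  node 15: 1 child(ren)
  node 20: 0 child(ren)
  node 35: 0 child(ren)
  node 45: 1 child(ren)
  node 48: 0 child(ren)
Matching nodes: [2, 20, 35, 48]
Count of leaf nodes: 4


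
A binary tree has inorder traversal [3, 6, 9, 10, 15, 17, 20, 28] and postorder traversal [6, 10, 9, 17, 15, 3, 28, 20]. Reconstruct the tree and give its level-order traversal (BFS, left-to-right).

Inorder:   [3, 6, 9, 10, 15, 17, 20, 28]
Postorder: [6, 10, 9, 17, 15, 3, 28, 20]
Algorithm: postorder visits root last, so walk postorder right-to-left;
each value is the root of the current inorder slice — split it at that
value, recurse on the right subtree first, then the left.
Recursive splits:
  root=20; inorder splits into left=[3, 6, 9, 10, 15, 17], right=[28]
  root=28; inorder splits into left=[], right=[]
  root=3; inorder splits into left=[], right=[6, 9, 10, 15, 17]
  root=15; inorder splits into left=[6, 9, 10], right=[17]
  root=17; inorder splits into left=[], right=[]
  root=9; inorder splits into left=[6], right=[10]
  root=10; inorder splits into left=[], right=[]
  root=6; inorder splits into left=[], right=[]
Reconstructed level-order: [20, 3, 28, 15, 9, 17, 6, 10]


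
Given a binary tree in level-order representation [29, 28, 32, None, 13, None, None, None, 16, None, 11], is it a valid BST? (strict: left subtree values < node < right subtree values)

Level-order array: [29, 28, 32, None, 13, None, None, None, 16, None, 11]
Validate using subtree bounds (lo, hi): at each node, require lo < value < hi,
then recurse left with hi=value and right with lo=value.
Preorder trace (stopping at first violation):
  at node 29 with bounds (-inf, +inf): OK
  at node 28 with bounds (-inf, 29): OK
  at node 13 with bounds (28, 29): VIOLATION
Node 13 violates its bound: not (28 < 13 < 29).
Result: Not a valid BST


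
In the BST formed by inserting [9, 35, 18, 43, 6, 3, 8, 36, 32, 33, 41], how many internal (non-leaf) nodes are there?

Tree built from: [9, 35, 18, 43, 6, 3, 8, 36, 32, 33, 41]
Tree (level-order array): [9, 6, 35, 3, 8, 18, 43, None, None, None, None, None, 32, 36, None, None, 33, None, 41]
Rule: An internal node has at least one child.
Per-node child counts:
  node 9: 2 child(ren)
  node 6: 2 child(ren)
  node 3: 0 child(ren)
  node 8: 0 child(ren)
  node 35: 2 child(ren)
  node 18: 1 child(ren)
  node 32: 1 child(ren)
  node 33: 0 child(ren)
  node 43: 1 child(ren)
  node 36: 1 child(ren)
  node 41: 0 child(ren)
Matching nodes: [9, 6, 35, 18, 32, 43, 36]
Count of internal (non-leaf) nodes: 7


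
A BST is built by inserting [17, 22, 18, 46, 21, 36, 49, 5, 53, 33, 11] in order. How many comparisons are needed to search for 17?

Search path for 17: 17
Found: True
Comparisons: 1


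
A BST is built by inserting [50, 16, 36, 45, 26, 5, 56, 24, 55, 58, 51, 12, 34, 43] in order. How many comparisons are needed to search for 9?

Search path for 9: 50 -> 16 -> 5 -> 12
Found: False
Comparisons: 4


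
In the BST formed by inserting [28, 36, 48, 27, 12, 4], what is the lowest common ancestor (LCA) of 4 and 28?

Tree insertion order: [28, 36, 48, 27, 12, 4]
Tree (level-order array): [28, 27, 36, 12, None, None, 48, 4]
In a BST, the LCA of p=4, q=28 is the first node v on the
root-to-leaf path with p <= v <= q (go left if both < v, right if both > v).
Walk from root:
  at 28: 4 <= 28 <= 28, this is the LCA
LCA = 28


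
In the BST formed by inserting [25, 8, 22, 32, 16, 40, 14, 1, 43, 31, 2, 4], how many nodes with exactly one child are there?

Tree built from: [25, 8, 22, 32, 16, 40, 14, 1, 43, 31, 2, 4]
Tree (level-order array): [25, 8, 32, 1, 22, 31, 40, None, 2, 16, None, None, None, None, 43, None, 4, 14]
Rule: These are nodes with exactly 1 non-null child.
Per-node child counts:
  node 25: 2 child(ren)
  node 8: 2 child(ren)
  node 1: 1 child(ren)
  node 2: 1 child(ren)
  node 4: 0 child(ren)
  node 22: 1 child(ren)
  node 16: 1 child(ren)
  node 14: 0 child(ren)
  node 32: 2 child(ren)
  node 31: 0 child(ren)
  node 40: 1 child(ren)
  node 43: 0 child(ren)
Matching nodes: [1, 2, 22, 16, 40]
Count of nodes with exactly one child: 5


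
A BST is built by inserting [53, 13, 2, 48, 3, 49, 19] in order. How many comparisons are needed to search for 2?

Search path for 2: 53 -> 13 -> 2
Found: True
Comparisons: 3


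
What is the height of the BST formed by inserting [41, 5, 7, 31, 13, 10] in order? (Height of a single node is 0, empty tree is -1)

Insertion order: [41, 5, 7, 31, 13, 10]
Tree (level-order array): [41, 5, None, None, 7, None, 31, 13, None, 10]
Compute height bottom-up (empty subtree = -1):
  height(10) = 1 + max(-1, -1) = 0
  height(13) = 1 + max(0, -1) = 1
  height(31) = 1 + max(1, -1) = 2
  height(7) = 1 + max(-1, 2) = 3
  height(5) = 1 + max(-1, 3) = 4
  height(41) = 1 + max(4, -1) = 5
Height = 5


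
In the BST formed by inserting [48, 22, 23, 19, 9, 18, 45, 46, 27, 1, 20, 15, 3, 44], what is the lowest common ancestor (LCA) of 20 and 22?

Tree insertion order: [48, 22, 23, 19, 9, 18, 45, 46, 27, 1, 20, 15, 3, 44]
Tree (level-order array): [48, 22, None, 19, 23, 9, 20, None, 45, 1, 18, None, None, 27, 46, None, 3, 15, None, None, 44]
In a BST, the LCA of p=20, q=22 is the first node v on the
root-to-leaf path with p <= v <= q (go left if both < v, right if both > v).
Walk from root:
  at 48: both 20 and 22 < 48, go left
  at 22: 20 <= 22 <= 22, this is the LCA
LCA = 22


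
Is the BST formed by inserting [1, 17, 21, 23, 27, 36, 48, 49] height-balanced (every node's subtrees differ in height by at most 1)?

Tree (level-order array): [1, None, 17, None, 21, None, 23, None, 27, None, 36, None, 48, None, 49]
Definition: a tree is height-balanced if, at every node, |h(left) - h(right)| <= 1 (empty subtree has height -1).
Bottom-up per-node check:
  node 49: h_left=-1, h_right=-1, diff=0 [OK], height=0
  node 48: h_left=-1, h_right=0, diff=1 [OK], height=1
  node 36: h_left=-1, h_right=1, diff=2 [FAIL (|-1-1|=2 > 1)], height=2
  node 27: h_left=-1, h_right=2, diff=3 [FAIL (|-1-2|=3 > 1)], height=3
  node 23: h_left=-1, h_right=3, diff=4 [FAIL (|-1-3|=4 > 1)], height=4
  node 21: h_left=-1, h_right=4, diff=5 [FAIL (|-1-4|=5 > 1)], height=5
  node 17: h_left=-1, h_right=5, diff=6 [FAIL (|-1-5|=6 > 1)], height=6
  node 1: h_left=-1, h_right=6, diff=7 [FAIL (|-1-6|=7 > 1)], height=7
Node 36 violates the condition: |-1 - 1| = 2 > 1.
Result: Not balanced


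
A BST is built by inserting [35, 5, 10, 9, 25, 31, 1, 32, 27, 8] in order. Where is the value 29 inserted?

Starting tree (level order): [35, 5, None, 1, 10, None, None, 9, 25, 8, None, None, 31, None, None, 27, 32]
Insertion path: 35 -> 5 -> 10 -> 25 -> 31 -> 27
Result: insert 29 as right child of 27
Final tree (level order): [35, 5, None, 1, 10, None, None, 9, 25, 8, None, None, 31, None, None, 27, 32, None, 29]


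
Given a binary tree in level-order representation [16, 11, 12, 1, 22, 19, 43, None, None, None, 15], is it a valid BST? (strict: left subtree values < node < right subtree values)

Level-order array: [16, 11, 12, 1, 22, 19, 43, None, None, None, 15]
Validate using subtree bounds (lo, hi): at each node, require lo < value < hi,
then recurse left with hi=value and right with lo=value.
Preorder trace (stopping at first violation):
  at node 16 with bounds (-inf, +inf): OK
  at node 11 with bounds (-inf, 16): OK
  at node 1 with bounds (-inf, 11): OK
  at node 22 with bounds (11, 16): VIOLATION
Node 22 violates its bound: not (11 < 22 < 16).
Result: Not a valid BST


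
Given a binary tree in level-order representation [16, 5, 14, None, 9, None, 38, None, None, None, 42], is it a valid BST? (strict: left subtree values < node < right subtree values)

Level-order array: [16, 5, 14, None, 9, None, 38, None, None, None, 42]
Validate using subtree bounds (lo, hi): at each node, require lo < value < hi,
then recurse left with hi=value and right with lo=value.
Preorder trace (stopping at first violation):
  at node 16 with bounds (-inf, +inf): OK
  at node 5 with bounds (-inf, 16): OK
  at node 9 with bounds (5, 16): OK
  at node 14 with bounds (16, +inf): VIOLATION
Node 14 violates its bound: not (16 < 14 < +inf).
Result: Not a valid BST


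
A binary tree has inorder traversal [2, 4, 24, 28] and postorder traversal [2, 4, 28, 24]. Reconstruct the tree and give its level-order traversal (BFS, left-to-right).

Inorder:   [2, 4, 24, 28]
Postorder: [2, 4, 28, 24]
Algorithm: postorder visits root last, so walk postorder right-to-left;
each value is the root of the current inorder slice — split it at that
value, recurse on the right subtree first, then the left.
Recursive splits:
  root=24; inorder splits into left=[2, 4], right=[28]
  root=28; inorder splits into left=[], right=[]
  root=4; inorder splits into left=[2], right=[]
  root=2; inorder splits into left=[], right=[]
Reconstructed level-order: [24, 4, 28, 2]


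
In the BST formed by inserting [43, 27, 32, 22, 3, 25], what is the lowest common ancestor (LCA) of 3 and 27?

Tree insertion order: [43, 27, 32, 22, 3, 25]
Tree (level-order array): [43, 27, None, 22, 32, 3, 25]
In a BST, the LCA of p=3, q=27 is the first node v on the
root-to-leaf path with p <= v <= q (go left if both < v, right if both > v).
Walk from root:
  at 43: both 3 and 27 < 43, go left
  at 27: 3 <= 27 <= 27, this is the LCA
LCA = 27


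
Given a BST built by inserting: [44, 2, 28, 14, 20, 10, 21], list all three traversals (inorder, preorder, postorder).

Tree insertion order: [44, 2, 28, 14, 20, 10, 21]
Tree (level-order array): [44, 2, None, None, 28, 14, None, 10, 20, None, None, None, 21]
Inorder (L, root, R): [2, 10, 14, 20, 21, 28, 44]
Preorder (root, L, R): [44, 2, 28, 14, 10, 20, 21]
Postorder (L, R, root): [10, 21, 20, 14, 28, 2, 44]


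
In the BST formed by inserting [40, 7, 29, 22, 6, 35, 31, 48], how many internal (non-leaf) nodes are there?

Tree built from: [40, 7, 29, 22, 6, 35, 31, 48]
Tree (level-order array): [40, 7, 48, 6, 29, None, None, None, None, 22, 35, None, None, 31]
Rule: An internal node has at least one child.
Per-node child counts:
  node 40: 2 child(ren)
  node 7: 2 child(ren)
  node 6: 0 child(ren)
  node 29: 2 child(ren)
  node 22: 0 child(ren)
  node 35: 1 child(ren)
  node 31: 0 child(ren)
  node 48: 0 child(ren)
Matching nodes: [40, 7, 29, 35]
Count of internal (non-leaf) nodes: 4


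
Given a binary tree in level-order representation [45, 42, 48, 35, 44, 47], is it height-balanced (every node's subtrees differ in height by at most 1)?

Tree (level-order array): [45, 42, 48, 35, 44, 47]
Definition: a tree is height-balanced if, at every node, |h(left) - h(right)| <= 1 (empty subtree has height -1).
Bottom-up per-node check:
  node 35: h_left=-1, h_right=-1, diff=0 [OK], height=0
  node 44: h_left=-1, h_right=-1, diff=0 [OK], height=0
  node 42: h_left=0, h_right=0, diff=0 [OK], height=1
  node 47: h_left=-1, h_right=-1, diff=0 [OK], height=0
  node 48: h_left=0, h_right=-1, diff=1 [OK], height=1
  node 45: h_left=1, h_right=1, diff=0 [OK], height=2
All nodes satisfy the balance condition.
Result: Balanced


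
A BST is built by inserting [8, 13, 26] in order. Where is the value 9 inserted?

Starting tree (level order): [8, None, 13, None, 26]
Insertion path: 8 -> 13
Result: insert 9 as left child of 13
Final tree (level order): [8, None, 13, 9, 26]


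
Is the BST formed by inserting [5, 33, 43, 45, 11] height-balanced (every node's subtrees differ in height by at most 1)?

Tree (level-order array): [5, None, 33, 11, 43, None, None, None, 45]
Definition: a tree is height-balanced if, at every node, |h(left) - h(right)| <= 1 (empty subtree has height -1).
Bottom-up per-node check:
  node 11: h_left=-1, h_right=-1, diff=0 [OK], height=0
  node 45: h_left=-1, h_right=-1, diff=0 [OK], height=0
  node 43: h_left=-1, h_right=0, diff=1 [OK], height=1
  node 33: h_left=0, h_right=1, diff=1 [OK], height=2
  node 5: h_left=-1, h_right=2, diff=3 [FAIL (|-1-2|=3 > 1)], height=3
Node 5 violates the condition: |-1 - 2| = 3 > 1.
Result: Not balanced


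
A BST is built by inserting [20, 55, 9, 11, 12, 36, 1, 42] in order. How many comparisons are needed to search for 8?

Search path for 8: 20 -> 9 -> 1
Found: False
Comparisons: 3


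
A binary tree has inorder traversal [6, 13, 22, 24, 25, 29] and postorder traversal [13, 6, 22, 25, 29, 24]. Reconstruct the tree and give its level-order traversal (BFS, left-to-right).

Inorder:   [6, 13, 22, 24, 25, 29]
Postorder: [13, 6, 22, 25, 29, 24]
Algorithm: postorder visits root last, so walk postorder right-to-left;
each value is the root of the current inorder slice — split it at that
value, recurse on the right subtree first, then the left.
Recursive splits:
  root=24; inorder splits into left=[6, 13, 22], right=[25, 29]
  root=29; inorder splits into left=[25], right=[]
  root=25; inorder splits into left=[], right=[]
  root=22; inorder splits into left=[6, 13], right=[]
  root=6; inorder splits into left=[], right=[13]
  root=13; inorder splits into left=[], right=[]
Reconstructed level-order: [24, 22, 29, 6, 25, 13]


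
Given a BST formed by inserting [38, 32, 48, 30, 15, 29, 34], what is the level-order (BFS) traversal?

Tree insertion order: [38, 32, 48, 30, 15, 29, 34]
Tree (level-order array): [38, 32, 48, 30, 34, None, None, 15, None, None, None, None, 29]
BFS from the root, enqueuing left then right child of each popped node:
  queue [38] -> pop 38, enqueue [32, 48], visited so far: [38]
  queue [32, 48] -> pop 32, enqueue [30, 34], visited so far: [38, 32]
  queue [48, 30, 34] -> pop 48, enqueue [none], visited so far: [38, 32, 48]
  queue [30, 34] -> pop 30, enqueue [15], visited so far: [38, 32, 48, 30]
  queue [34, 15] -> pop 34, enqueue [none], visited so far: [38, 32, 48, 30, 34]
  queue [15] -> pop 15, enqueue [29], visited so far: [38, 32, 48, 30, 34, 15]
  queue [29] -> pop 29, enqueue [none], visited so far: [38, 32, 48, 30, 34, 15, 29]
Result: [38, 32, 48, 30, 34, 15, 29]


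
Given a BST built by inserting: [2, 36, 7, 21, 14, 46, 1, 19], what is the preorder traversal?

Tree insertion order: [2, 36, 7, 21, 14, 46, 1, 19]
Tree (level-order array): [2, 1, 36, None, None, 7, 46, None, 21, None, None, 14, None, None, 19]
Preorder traversal: [2, 1, 36, 7, 21, 14, 19, 46]


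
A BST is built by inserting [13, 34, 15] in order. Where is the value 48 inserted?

Starting tree (level order): [13, None, 34, 15]
Insertion path: 13 -> 34
Result: insert 48 as right child of 34
Final tree (level order): [13, None, 34, 15, 48]


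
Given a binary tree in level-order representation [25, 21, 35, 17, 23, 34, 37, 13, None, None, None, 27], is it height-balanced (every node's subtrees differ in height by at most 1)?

Tree (level-order array): [25, 21, 35, 17, 23, 34, 37, 13, None, None, None, 27]
Definition: a tree is height-balanced if, at every node, |h(left) - h(right)| <= 1 (empty subtree has height -1).
Bottom-up per-node check:
  node 13: h_left=-1, h_right=-1, diff=0 [OK], height=0
  node 17: h_left=0, h_right=-1, diff=1 [OK], height=1
  node 23: h_left=-1, h_right=-1, diff=0 [OK], height=0
  node 21: h_left=1, h_right=0, diff=1 [OK], height=2
  node 27: h_left=-1, h_right=-1, diff=0 [OK], height=0
  node 34: h_left=0, h_right=-1, diff=1 [OK], height=1
  node 37: h_left=-1, h_right=-1, diff=0 [OK], height=0
  node 35: h_left=1, h_right=0, diff=1 [OK], height=2
  node 25: h_left=2, h_right=2, diff=0 [OK], height=3
All nodes satisfy the balance condition.
Result: Balanced


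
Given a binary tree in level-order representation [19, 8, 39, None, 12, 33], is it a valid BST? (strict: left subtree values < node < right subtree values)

Level-order array: [19, 8, 39, None, 12, 33]
Validate using subtree bounds (lo, hi): at each node, require lo < value < hi,
then recurse left with hi=value and right with lo=value.
Preorder trace (stopping at first violation):
  at node 19 with bounds (-inf, +inf): OK
  at node 8 with bounds (-inf, 19): OK
  at node 12 with bounds (8, 19): OK
  at node 39 with bounds (19, +inf): OK
  at node 33 with bounds (19, 39): OK
No violation found at any node.
Result: Valid BST


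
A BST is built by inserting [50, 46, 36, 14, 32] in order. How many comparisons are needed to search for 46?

Search path for 46: 50 -> 46
Found: True
Comparisons: 2


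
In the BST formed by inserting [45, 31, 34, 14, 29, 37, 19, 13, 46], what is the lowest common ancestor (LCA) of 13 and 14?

Tree insertion order: [45, 31, 34, 14, 29, 37, 19, 13, 46]
Tree (level-order array): [45, 31, 46, 14, 34, None, None, 13, 29, None, 37, None, None, 19]
In a BST, the LCA of p=13, q=14 is the first node v on the
root-to-leaf path with p <= v <= q (go left if both < v, right if both > v).
Walk from root:
  at 45: both 13 and 14 < 45, go left
  at 31: both 13 and 14 < 31, go left
  at 14: 13 <= 14 <= 14, this is the LCA
LCA = 14


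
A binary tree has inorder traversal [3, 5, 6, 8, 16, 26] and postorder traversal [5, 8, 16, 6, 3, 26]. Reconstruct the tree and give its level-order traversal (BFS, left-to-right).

Inorder:   [3, 5, 6, 8, 16, 26]
Postorder: [5, 8, 16, 6, 3, 26]
Algorithm: postorder visits root last, so walk postorder right-to-left;
each value is the root of the current inorder slice — split it at that
value, recurse on the right subtree first, then the left.
Recursive splits:
  root=26; inorder splits into left=[3, 5, 6, 8, 16], right=[]
  root=3; inorder splits into left=[], right=[5, 6, 8, 16]
  root=6; inorder splits into left=[5], right=[8, 16]
  root=16; inorder splits into left=[8], right=[]
  root=8; inorder splits into left=[], right=[]
  root=5; inorder splits into left=[], right=[]
Reconstructed level-order: [26, 3, 6, 5, 16, 8]


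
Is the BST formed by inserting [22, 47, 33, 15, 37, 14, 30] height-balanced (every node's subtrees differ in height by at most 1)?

Tree (level-order array): [22, 15, 47, 14, None, 33, None, None, None, 30, 37]
Definition: a tree is height-balanced if, at every node, |h(left) - h(right)| <= 1 (empty subtree has height -1).
Bottom-up per-node check:
  node 14: h_left=-1, h_right=-1, diff=0 [OK], height=0
  node 15: h_left=0, h_right=-1, diff=1 [OK], height=1
  node 30: h_left=-1, h_right=-1, diff=0 [OK], height=0
  node 37: h_left=-1, h_right=-1, diff=0 [OK], height=0
  node 33: h_left=0, h_right=0, diff=0 [OK], height=1
  node 47: h_left=1, h_right=-1, diff=2 [FAIL (|1--1|=2 > 1)], height=2
  node 22: h_left=1, h_right=2, diff=1 [OK], height=3
Node 47 violates the condition: |1 - -1| = 2 > 1.
Result: Not balanced


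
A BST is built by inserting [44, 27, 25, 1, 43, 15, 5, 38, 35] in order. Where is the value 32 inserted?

Starting tree (level order): [44, 27, None, 25, 43, 1, None, 38, None, None, 15, 35, None, 5]
Insertion path: 44 -> 27 -> 43 -> 38 -> 35
Result: insert 32 as left child of 35
Final tree (level order): [44, 27, None, 25, 43, 1, None, 38, None, None, 15, 35, None, 5, None, 32]


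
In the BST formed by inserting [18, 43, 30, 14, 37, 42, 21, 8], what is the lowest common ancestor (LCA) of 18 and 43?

Tree insertion order: [18, 43, 30, 14, 37, 42, 21, 8]
Tree (level-order array): [18, 14, 43, 8, None, 30, None, None, None, 21, 37, None, None, None, 42]
In a BST, the LCA of p=18, q=43 is the first node v on the
root-to-leaf path with p <= v <= q (go left if both < v, right if both > v).
Walk from root:
  at 18: 18 <= 18 <= 43, this is the LCA
LCA = 18


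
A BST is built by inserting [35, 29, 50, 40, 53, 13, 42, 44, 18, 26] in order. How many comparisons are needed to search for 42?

Search path for 42: 35 -> 50 -> 40 -> 42
Found: True
Comparisons: 4


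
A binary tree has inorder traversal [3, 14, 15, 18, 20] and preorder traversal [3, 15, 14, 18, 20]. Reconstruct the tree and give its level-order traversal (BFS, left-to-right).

Inorder:  [3, 14, 15, 18, 20]
Preorder: [3, 15, 14, 18, 20]
Algorithm: preorder visits root first, so consume preorder in order;
for each root, split the current inorder slice at that value into
left-subtree inorder and right-subtree inorder, then recurse.
Recursive splits:
  root=3; inorder splits into left=[], right=[14, 15, 18, 20]
  root=15; inorder splits into left=[14], right=[18, 20]
  root=14; inorder splits into left=[], right=[]
  root=18; inorder splits into left=[], right=[20]
  root=20; inorder splits into left=[], right=[]
Reconstructed level-order: [3, 15, 14, 18, 20]


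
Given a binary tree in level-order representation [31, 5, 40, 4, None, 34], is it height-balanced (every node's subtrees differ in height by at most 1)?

Tree (level-order array): [31, 5, 40, 4, None, 34]
Definition: a tree is height-balanced if, at every node, |h(left) - h(right)| <= 1 (empty subtree has height -1).
Bottom-up per-node check:
  node 4: h_left=-1, h_right=-1, diff=0 [OK], height=0
  node 5: h_left=0, h_right=-1, diff=1 [OK], height=1
  node 34: h_left=-1, h_right=-1, diff=0 [OK], height=0
  node 40: h_left=0, h_right=-1, diff=1 [OK], height=1
  node 31: h_left=1, h_right=1, diff=0 [OK], height=2
All nodes satisfy the balance condition.
Result: Balanced


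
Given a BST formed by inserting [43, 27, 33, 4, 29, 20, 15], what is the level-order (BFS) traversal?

Tree insertion order: [43, 27, 33, 4, 29, 20, 15]
Tree (level-order array): [43, 27, None, 4, 33, None, 20, 29, None, 15]
BFS from the root, enqueuing left then right child of each popped node:
  queue [43] -> pop 43, enqueue [27], visited so far: [43]
  queue [27] -> pop 27, enqueue [4, 33], visited so far: [43, 27]
  queue [4, 33] -> pop 4, enqueue [20], visited so far: [43, 27, 4]
  queue [33, 20] -> pop 33, enqueue [29], visited so far: [43, 27, 4, 33]
  queue [20, 29] -> pop 20, enqueue [15], visited so far: [43, 27, 4, 33, 20]
  queue [29, 15] -> pop 29, enqueue [none], visited so far: [43, 27, 4, 33, 20, 29]
  queue [15] -> pop 15, enqueue [none], visited so far: [43, 27, 4, 33, 20, 29, 15]
Result: [43, 27, 4, 33, 20, 29, 15]


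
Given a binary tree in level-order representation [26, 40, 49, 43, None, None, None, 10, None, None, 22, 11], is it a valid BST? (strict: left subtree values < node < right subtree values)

Level-order array: [26, 40, 49, 43, None, None, None, 10, None, None, 22, 11]
Validate using subtree bounds (lo, hi): at each node, require lo < value < hi,
then recurse left with hi=value and right with lo=value.
Preorder trace (stopping at first violation):
  at node 26 with bounds (-inf, +inf): OK
  at node 40 with bounds (-inf, 26): VIOLATION
Node 40 violates its bound: not (-inf < 40 < 26).
Result: Not a valid BST


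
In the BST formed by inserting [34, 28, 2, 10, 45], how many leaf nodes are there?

Tree built from: [34, 28, 2, 10, 45]
Tree (level-order array): [34, 28, 45, 2, None, None, None, None, 10]
Rule: A leaf has 0 children.
Per-node child counts:
  node 34: 2 child(ren)
  node 28: 1 child(ren)
  node 2: 1 child(ren)
  node 10: 0 child(ren)
  node 45: 0 child(ren)
Matching nodes: [10, 45]
Count of leaf nodes: 2


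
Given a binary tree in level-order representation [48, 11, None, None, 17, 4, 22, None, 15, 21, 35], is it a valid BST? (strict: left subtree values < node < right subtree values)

Level-order array: [48, 11, None, None, 17, 4, 22, None, 15, 21, 35]
Validate using subtree bounds (lo, hi): at each node, require lo < value < hi,
then recurse left with hi=value and right with lo=value.
Preorder trace (stopping at first violation):
  at node 48 with bounds (-inf, +inf): OK
  at node 11 with bounds (-inf, 48): OK
  at node 17 with bounds (11, 48): OK
  at node 4 with bounds (11, 17): VIOLATION
Node 4 violates its bound: not (11 < 4 < 17).
Result: Not a valid BST


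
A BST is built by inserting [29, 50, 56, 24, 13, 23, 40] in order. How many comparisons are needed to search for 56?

Search path for 56: 29 -> 50 -> 56
Found: True
Comparisons: 3


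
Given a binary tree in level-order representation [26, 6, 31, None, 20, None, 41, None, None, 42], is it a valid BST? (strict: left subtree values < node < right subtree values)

Level-order array: [26, 6, 31, None, 20, None, 41, None, None, 42]
Validate using subtree bounds (lo, hi): at each node, require lo < value < hi,
then recurse left with hi=value and right with lo=value.
Preorder trace (stopping at first violation):
  at node 26 with bounds (-inf, +inf): OK
  at node 6 with bounds (-inf, 26): OK
  at node 20 with bounds (6, 26): OK
  at node 31 with bounds (26, +inf): OK
  at node 41 with bounds (31, +inf): OK
  at node 42 with bounds (31, 41): VIOLATION
Node 42 violates its bound: not (31 < 42 < 41).
Result: Not a valid BST


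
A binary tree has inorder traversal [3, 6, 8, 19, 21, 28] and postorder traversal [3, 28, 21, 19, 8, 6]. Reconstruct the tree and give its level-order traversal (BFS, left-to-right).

Inorder:   [3, 6, 8, 19, 21, 28]
Postorder: [3, 28, 21, 19, 8, 6]
Algorithm: postorder visits root last, so walk postorder right-to-left;
each value is the root of the current inorder slice — split it at that
value, recurse on the right subtree first, then the left.
Recursive splits:
  root=6; inorder splits into left=[3], right=[8, 19, 21, 28]
  root=8; inorder splits into left=[], right=[19, 21, 28]
  root=19; inorder splits into left=[], right=[21, 28]
  root=21; inorder splits into left=[], right=[28]
  root=28; inorder splits into left=[], right=[]
  root=3; inorder splits into left=[], right=[]
Reconstructed level-order: [6, 3, 8, 19, 21, 28]


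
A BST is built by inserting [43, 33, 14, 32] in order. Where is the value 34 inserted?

Starting tree (level order): [43, 33, None, 14, None, None, 32]
Insertion path: 43 -> 33
Result: insert 34 as right child of 33
Final tree (level order): [43, 33, None, 14, 34, None, 32]


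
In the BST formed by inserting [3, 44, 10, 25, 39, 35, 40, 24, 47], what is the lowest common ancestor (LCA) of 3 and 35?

Tree insertion order: [3, 44, 10, 25, 39, 35, 40, 24, 47]
Tree (level-order array): [3, None, 44, 10, 47, None, 25, None, None, 24, 39, None, None, 35, 40]
In a BST, the LCA of p=3, q=35 is the first node v on the
root-to-leaf path with p <= v <= q (go left if both < v, right if both > v).
Walk from root:
  at 3: 3 <= 3 <= 35, this is the LCA
LCA = 3


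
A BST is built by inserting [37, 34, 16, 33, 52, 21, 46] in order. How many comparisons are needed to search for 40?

Search path for 40: 37 -> 52 -> 46
Found: False
Comparisons: 3


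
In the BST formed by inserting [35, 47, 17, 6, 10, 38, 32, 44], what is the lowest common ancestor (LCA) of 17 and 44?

Tree insertion order: [35, 47, 17, 6, 10, 38, 32, 44]
Tree (level-order array): [35, 17, 47, 6, 32, 38, None, None, 10, None, None, None, 44]
In a BST, the LCA of p=17, q=44 is the first node v on the
root-to-leaf path with p <= v <= q (go left if both < v, right if both > v).
Walk from root:
  at 35: 17 <= 35 <= 44, this is the LCA
LCA = 35


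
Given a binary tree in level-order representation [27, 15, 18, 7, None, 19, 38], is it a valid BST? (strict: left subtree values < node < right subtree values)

Level-order array: [27, 15, 18, 7, None, 19, 38]
Validate using subtree bounds (lo, hi): at each node, require lo < value < hi,
then recurse left with hi=value and right with lo=value.
Preorder trace (stopping at first violation):
  at node 27 with bounds (-inf, +inf): OK
  at node 15 with bounds (-inf, 27): OK
  at node 7 with bounds (-inf, 15): OK
  at node 18 with bounds (27, +inf): VIOLATION
Node 18 violates its bound: not (27 < 18 < +inf).
Result: Not a valid BST


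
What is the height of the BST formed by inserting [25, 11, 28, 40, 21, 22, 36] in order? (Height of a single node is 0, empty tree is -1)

Insertion order: [25, 11, 28, 40, 21, 22, 36]
Tree (level-order array): [25, 11, 28, None, 21, None, 40, None, 22, 36]
Compute height bottom-up (empty subtree = -1):
  height(22) = 1 + max(-1, -1) = 0
  height(21) = 1 + max(-1, 0) = 1
  height(11) = 1 + max(-1, 1) = 2
  height(36) = 1 + max(-1, -1) = 0
  height(40) = 1 + max(0, -1) = 1
  height(28) = 1 + max(-1, 1) = 2
  height(25) = 1 + max(2, 2) = 3
Height = 3


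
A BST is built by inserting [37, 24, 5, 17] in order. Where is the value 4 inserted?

Starting tree (level order): [37, 24, None, 5, None, None, 17]
Insertion path: 37 -> 24 -> 5
Result: insert 4 as left child of 5
Final tree (level order): [37, 24, None, 5, None, 4, 17]


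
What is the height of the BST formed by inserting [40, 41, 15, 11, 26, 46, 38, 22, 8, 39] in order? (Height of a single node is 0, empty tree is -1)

Insertion order: [40, 41, 15, 11, 26, 46, 38, 22, 8, 39]
Tree (level-order array): [40, 15, 41, 11, 26, None, 46, 8, None, 22, 38, None, None, None, None, None, None, None, 39]
Compute height bottom-up (empty subtree = -1):
  height(8) = 1 + max(-1, -1) = 0
  height(11) = 1 + max(0, -1) = 1
  height(22) = 1 + max(-1, -1) = 0
  height(39) = 1 + max(-1, -1) = 0
  height(38) = 1 + max(-1, 0) = 1
  height(26) = 1 + max(0, 1) = 2
  height(15) = 1 + max(1, 2) = 3
  height(46) = 1 + max(-1, -1) = 0
  height(41) = 1 + max(-1, 0) = 1
  height(40) = 1 + max(3, 1) = 4
Height = 4


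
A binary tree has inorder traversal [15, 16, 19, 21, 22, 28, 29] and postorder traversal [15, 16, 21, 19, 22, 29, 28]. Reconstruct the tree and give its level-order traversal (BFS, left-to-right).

Inorder:   [15, 16, 19, 21, 22, 28, 29]
Postorder: [15, 16, 21, 19, 22, 29, 28]
Algorithm: postorder visits root last, so walk postorder right-to-left;
each value is the root of the current inorder slice — split it at that
value, recurse on the right subtree first, then the left.
Recursive splits:
  root=28; inorder splits into left=[15, 16, 19, 21, 22], right=[29]
  root=29; inorder splits into left=[], right=[]
  root=22; inorder splits into left=[15, 16, 19, 21], right=[]
  root=19; inorder splits into left=[15, 16], right=[21]
  root=21; inorder splits into left=[], right=[]
  root=16; inorder splits into left=[15], right=[]
  root=15; inorder splits into left=[], right=[]
Reconstructed level-order: [28, 22, 29, 19, 16, 21, 15]


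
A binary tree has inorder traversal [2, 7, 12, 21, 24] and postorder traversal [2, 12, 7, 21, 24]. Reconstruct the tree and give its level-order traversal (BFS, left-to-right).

Inorder:   [2, 7, 12, 21, 24]
Postorder: [2, 12, 7, 21, 24]
Algorithm: postorder visits root last, so walk postorder right-to-left;
each value is the root of the current inorder slice — split it at that
value, recurse on the right subtree first, then the left.
Recursive splits:
  root=24; inorder splits into left=[2, 7, 12, 21], right=[]
  root=21; inorder splits into left=[2, 7, 12], right=[]
  root=7; inorder splits into left=[2], right=[12]
  root=12; inorder splits into left=[], right=[]
  root=2; inorder splits into left=[], right=[]
Reconstructed level-order: [24, 21, 7, 2, 12]


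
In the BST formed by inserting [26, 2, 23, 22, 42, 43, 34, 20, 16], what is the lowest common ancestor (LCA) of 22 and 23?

Tree insertion order: [26, 2, 23, 22, 42, 43, 34, 20, 16]
Tree (level-order array): [26, 2, 42, None, 23, 34, 43, 22, None, None, None, None, None, 20, None, 16]
In a BST, the LCA of p=22, q=23 is the first node v on the
root-to-leaf path with p <= v <= q (go left if both < v, right if both > v).
Walk from root:
  at 26: both 22 and 23 < 26, go left
  at 2: both 22 and 23 > 2, go right
  at 23: 22 <= 23 <= 23, this is the LCA
LCA = 23


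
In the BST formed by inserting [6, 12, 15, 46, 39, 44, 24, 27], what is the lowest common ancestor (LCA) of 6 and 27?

Tree insertion order: [6, 12, 15, 46, 39, 44, 24, 27]
Tree (level-order array): [6, None, 12, None, 15, None, 46, 39, None, 24, 44, None, 27]
In a BST, the LCA of p=6, q=27 is the first node v on the
root-to-leaf path with p <= v <= q (go left if both < v, right if both > v).
Walk from root:
  at 6: 6 <= 6 <= 27, this is the LCA
LCA = 6


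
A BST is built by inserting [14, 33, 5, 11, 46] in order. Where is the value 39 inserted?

Starting tree (level order): [14, 5, 33, None, 11, None, 46]
Insertion path: 14 -> 33 -> 46
Result: insert 39 as left child of 46
Final tree (level order): [14, 5, 33, None, 11, None, 46, None, None, 39]
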